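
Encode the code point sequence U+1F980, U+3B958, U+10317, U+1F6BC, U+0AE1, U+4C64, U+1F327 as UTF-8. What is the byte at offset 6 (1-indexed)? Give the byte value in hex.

1-indexed offset 6 is 0-indexed offset 5.
U+1F980 → 4-byte form F0 9F A6 80 at offsets 0–3.
U+3B958 → 4-byte form F0 BB A5 98 at offsets 4–7.
Offset 5 falls in char 2's range; it's byte 2 of F0 BB A5 98 = 0xBB.

0xBB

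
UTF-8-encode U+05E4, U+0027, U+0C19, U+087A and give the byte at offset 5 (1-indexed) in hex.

1-indexed offset 5 is 0-indexed offset 4.
U+05E4 → 2-byte form D7 A4 at offsets 0–1.
U+0027 → 1-byte form 27 at offsets 2–2.
U+0C19 → 3-byte form E0 B0 99 at offsets 3–5.
Offset 4 falls in char 3's range; it's byte 2 of E0 B0 99 = 0xB0.

0xB0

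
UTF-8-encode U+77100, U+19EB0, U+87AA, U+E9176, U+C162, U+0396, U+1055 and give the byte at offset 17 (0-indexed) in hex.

U+77100 → 4-byte form F1 B7 84 80 at offsets 0–3.
U+19EB0 → 4-byte form F0 99 BA B0 at offsets 4–7.
U+87AA → 3-byte form E8 9E AA at offsets 8–10.
U+E9176 → 4-byte form F3 A9 85 B6 at offsets 11–14.
U+C162 → 3-byte form EC 85 A2 at offsets 15–17.
Offset 17 falls in char 5's range; it's byte 3 of EC 85 A2 = 0xA2.

0xA2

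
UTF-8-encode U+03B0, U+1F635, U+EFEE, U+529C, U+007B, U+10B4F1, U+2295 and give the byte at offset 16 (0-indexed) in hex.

U+03B0 → 2-byte form CE B0 at offsets 0–1.
U+1F635 → 4-byte form F0 9F 98 B5 at offsets 2–5.
U+EFEE → 3-byte form EE BF AE at offsets 6–8.
U+529C → 3-byte form E5 8A 9C at offsets 9–11.
U+007B → 1-byte form 7B at offsets 12–12.
U+10B4F1 → 4-byte form F4 8B 93 B1 at offsets 13–16.
Offset 16 falls in char 6's range; it's byte 4 of F4 8B 93 B1 = 0xB1.

0xB1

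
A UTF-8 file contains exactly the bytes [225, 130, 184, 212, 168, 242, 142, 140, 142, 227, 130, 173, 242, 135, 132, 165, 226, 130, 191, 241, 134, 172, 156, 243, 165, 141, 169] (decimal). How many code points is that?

Byte at offset 0: 0xE1 = 11100001 → 3-byte char (#1). Advance 3.
Byte at offset 3: 0xD4 = 11010100 → 2-byte char (#2). Advance 2.
Byte at offset 5: 0xF2 = 11110010 → 4-byte char (#3). Advance 4.
Byte at offset 9: 0xE3 = 11100011 → 3-byte char (#4). Advance 3.
Byte at offset 12: 0xF2 = 11110010 → 4-byte char (#5). Advance 4.
Byte at offset 16: 0xE2 = 11100010 → 3-byte char (#6). Advance 3.
Byte at offset 19: 0xF1 = 11110001 → 4-byte char (#7). Advance 4.
Byte at offset 23: 0xF3 = 11110011 → 4-byte char (#8). Advance 4.
Reached end at offset 27 after 8 code points.

8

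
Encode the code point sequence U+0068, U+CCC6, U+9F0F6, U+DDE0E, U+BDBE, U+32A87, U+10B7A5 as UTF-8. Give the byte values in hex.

U+0068: 1-byte form → 68.
U+CCC6: 3-byte form → EC B3 86.
U+9F0F6: 4-byte form → F2 9F 83 B6.
U+DDE0E: 4-byte form → F3 9D B8 8E.
U+BDBE: 3-byte form → EB B6 BE.
U+32A87: 4-byte form → F0 B2 AA 87.
U+10B7A5: 4-byte form → F4 8B 9E A5.
Concatenated (23 bytes): 68 EC B3 86 F2 9F 83 B6 F3 9D B8 8E EB B6 BE F0 B2 AA 87 F4 8B 9E A5.

68 EC B3 86 F2 9F 83 B6 F3 9D B8 8E EB B6 BE F0 B2 AA 87 F4 8B 9E A5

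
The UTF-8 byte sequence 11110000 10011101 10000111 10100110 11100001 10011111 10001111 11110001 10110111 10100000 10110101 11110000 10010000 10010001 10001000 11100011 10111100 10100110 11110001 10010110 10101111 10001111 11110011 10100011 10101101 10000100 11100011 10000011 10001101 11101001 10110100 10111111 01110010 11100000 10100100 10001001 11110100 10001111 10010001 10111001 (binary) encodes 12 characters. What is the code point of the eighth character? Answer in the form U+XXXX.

U+30CD

Offset 0: leading byte 0xF0 = 11110000 → 4-byte char #1 = F0 9D 87 A6.
Offset 4: leading byte 0xE1 = 11100001 → 3-byte char #2 = E1 9F 8F.
Offset 7: leading byte 0xF1 = 11110001 → 4-byte char #3 = F1 B7 A0 B5.
Offset 11: leading byte 0xF0 = 11110000 → 4-byte char #4 = F0 90 91 88.
Offset 15: leading byte 0xE3 = 11100011 → 3-byte char #5 = E3 BC A6.
Offset 18: leading byte 0xF1 = 11110001 → 4-byte char #6 = F1 96 AF 8F.
Offset 22: leading byte 0xF3 = 11110011 → 4-byte char #7 = F3 A3 AD 84.
Offset 26: leading byte 0xE3 = 11100011 → 3-byte char #8 = E3 83 8D.
Leading byte 0xE3 = 11100011 matches 1110xxxx → 3-byte sequence.
Byte 1: 0xE3 = 11100011, payload 0011 (4 bits).
Byte 2: 0x83 = 10000011 (10xxxxxx ✓), payload 000011.
Byte 3: 0x8D = 10001101 (10xxxxxx ✓), payload 001101.
Concatenate: 0011000011001101 = 0x30CD (16 bits → U+30CD).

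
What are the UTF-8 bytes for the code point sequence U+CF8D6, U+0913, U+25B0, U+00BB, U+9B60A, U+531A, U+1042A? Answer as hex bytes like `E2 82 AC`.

F3 8F A3 96 E0 A4 93 E2 96 B0 C2 BB F2 9B 98 8A E5 8C 9A F0 90 90 AA

U+CF8D6: 4-byte form → F3 8F A3 96.
U+0913: 3-byte form → E0 A4 93.
U+25B0: 3-byte form → E2 96 B0.
U+00BB: 2-byte form → C2 BB.
U+9B60A: 4-byte form → F2 9B 98 8A.
U+531A: 3-byte form → E5 8C 9A.
U+1042A: 4-byte form → F0 90 90 AA.
Concatenated (23 bytes): F3 8F A3 96 E0 A4 93 E2 96 B0 C2 BB F2 9B 98 8A E5 8C 9A F0 90 90 AA.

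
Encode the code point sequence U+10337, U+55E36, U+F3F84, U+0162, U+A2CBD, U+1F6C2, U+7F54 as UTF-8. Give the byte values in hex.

U+10337: 4-byte form → F0 90 8C B7.
U+55E36: 4-byte form → F1 95 B8 B6.
U+F3F84: 4-byte form → F3 B3 BE 84.
U+0162: 2-byte form → C5 A2.
U+A2CBD: 4-byte form → F2 A2 B2 BD.
U+1F6C2: 4-byte form → F0 9F 9B 82.
U+7F54: 3-byte form → E7 BD 94.
Concatenated (25 bytes): F0 90 8C B7 F1 95 B8 B6 F3 B3 BE 84 C5 A2 F2 A2 B2 BD F0 9F 9B 82 E7 BD 94.

F0 90 8C B7 F1 95 B8 B6 F3 B3 BE 84 C5 A2 F2 A2 B2 BD F0 9F 9B 82 E7 BD 94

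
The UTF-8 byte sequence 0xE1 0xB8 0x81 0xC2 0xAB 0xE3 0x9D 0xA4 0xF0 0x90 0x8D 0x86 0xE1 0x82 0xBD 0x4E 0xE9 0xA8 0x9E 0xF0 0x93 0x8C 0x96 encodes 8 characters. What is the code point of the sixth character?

U+004E

Offset 0: leading byte 0xE1 = 11100001 → 3-byte char #1 = E1 B8 81.
Offset 3: leading byte 0xC2 = 11000010 → 2-byte char #2 = C2 AB.
Offset 5: leading byte 0xE3 = 11100011 → 3-byte char #3 = E3 9D A4.
Offset 8: leading byte 0xF0 = 11110000 → 4-byte char #4 = F0 90 8D 86.
Offset 12: leading byte 0xE1 = 11100001 → 3-byte char #5 = E1 82 BD.
Offset 15: leading byte 0x4E = 01001110 → 1-byte char #6 = 4E.
Leading byte 0x4E = 01001110 matches 0xxxxxxx → 1-byte sequence.
Byte 1: 0x4E = 01001110, payload 1001110 (7 bits).
Concatenate: 1001110 = 0x4E (7 bits → U+004E).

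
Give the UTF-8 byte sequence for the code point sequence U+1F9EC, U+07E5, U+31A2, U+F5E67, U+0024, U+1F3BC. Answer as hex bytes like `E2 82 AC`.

F0 9F A7 AC DF A5 E3 86 A2 F3 B5 B9 A7 24 F0 9F 8E BC

U+1F9EC: 4-byte form → F0 9F A7 AC.
U+07E5: 2-byte form → DF A5.
U+31A2: 3-byte form → E3 86 A2.
U+F5E67: 4-byte form → F3 B5 B9 A7.
U+0024: 1-byte form → 24.
U+1F3BC: 4-byte form → F0 9F 8E BC.
Concatenated (18 bytes): F0 9F A7 AC DF A5 E3 86 A2 F3 B5 B9 A7 24 F0 9F 8E BC.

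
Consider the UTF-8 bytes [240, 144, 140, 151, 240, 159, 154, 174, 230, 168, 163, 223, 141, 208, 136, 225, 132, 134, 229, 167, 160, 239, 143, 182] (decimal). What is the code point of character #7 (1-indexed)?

U+59E0

Offset 0: leading byte 0xF0 = 11110000 → 4-byte char #1 = F0 90 8C 97.
Offset 4: leading byte 0xF0 = 11110000 → 4-byte char #2 = F0 9F 9A AE.
Offset 8: leading byte 0xE6 = 11100110 → 3-byte char #3 = E6 A8 A3.
Offset 11: leading byte 0xDF = 11011111 → 2-byte char #4 = DF 8D.
Offset 13: leading byte 0xD0 = 11010000 → 2-byte char #5 = D0 88.
Offset 15: leading byte 0xE1 = 11100001 → 3-byte char #6 = E1 84 86.
Offset 18: leading byte 0xE5 = 11100101 → 3-byte char #7 = E5 A7 A0.
Leading byte 0xE5 = 11100101 matches 1110xxxx → 3-byte sequence.
Byte 1: 0xE5 = 11100101, payload 0101 (4 bits).
Byte 2: 0xA7 = 10100111 (10xxxxxx ✓), payload 100111.
Byte 3: 0xA0 = 10100000 (10xxxxxx ✓), payload 100000.
Concatenate: 0101100111100000 = 0x59E0 (16 bits → U+59E0).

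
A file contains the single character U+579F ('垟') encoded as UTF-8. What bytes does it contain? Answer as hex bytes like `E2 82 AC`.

E5 9E 9F

U+579F = 0x579F = 22431 decimal. In range U+0800–U+FFFF → 3-byte form: 1110xxxx 10xxxxxx 10xxxxxx.
Binary (16 bits): 0101011110011111.
Split 4+6+6: 0101 | 011110 | 011111.
Byte 1: 11100101 = 0xE5.
Byte 2: 10011110 = 0x9E.
Byte 3: 10011111 = 0x9F.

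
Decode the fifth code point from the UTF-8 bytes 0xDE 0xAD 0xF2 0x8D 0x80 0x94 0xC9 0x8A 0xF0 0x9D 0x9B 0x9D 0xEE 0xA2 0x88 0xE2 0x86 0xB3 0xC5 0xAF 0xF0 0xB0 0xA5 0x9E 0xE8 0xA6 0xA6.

Offset 0: leading byte 0xDE = 11011110 → 2-byte char #1 = DE AD.
Offset 2: leading byte 0xF2 = 11110010 → 4-byte char #2 = F2 8D 80 94.
Offset 6: leading byte 0xC9 = 11001001 → 2-byte char #3 = C9 8A.
Offset 8: leading byte 0xF0 = 11110000 → 4-byte char #4 = F0 9D 9B 9D.
Offset 12: leading byte 0xEE = 11101110 → 3-byte char #5 = EE A2 88.
Leading byte 0xEE = 11101110 matches 1110xxxx → 3-byte sequence.
Byte 1: 0xEE = 11101110, payload 1110 (4 bits).
Byte 2: 0xA2 = 10100010 (10xxxxxx ✓), payload 100010.
Byte 3: 0x88 = 10001000 (10xxxxxx ✓), payload 001000.
Concatenate: 1110100010001000 = 0xE888 (16 bits → U+E888).

U+E888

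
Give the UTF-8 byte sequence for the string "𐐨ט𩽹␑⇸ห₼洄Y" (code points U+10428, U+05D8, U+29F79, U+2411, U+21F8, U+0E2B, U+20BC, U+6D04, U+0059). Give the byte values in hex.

F0 90 90 A8 D7 98 F0 A9 BD B9 E2 90 91 E2 87 B8 E0 B8 AB E2 82 BC E6 B4 84 59

U+10428: 4-byte form → F0 90 90 A8.
U+05D8: 2-byte form → D7 98.
U+29F79: 4-byte form → F0 A9 BD B9.
U+2411: 3-byte form → E2 90 91.
U+21F8: 3-byte form → E2 87 B8.
U+0E2B: 3-byte form → E0 B8 AB.
U+20BC: 3-byte form → E2 82 BC.
U+6D04: 3-byte form → E6 B4 84.
U+0059: 1-byte form → 59.
Concatenated (26 bytes): F0 90 90 A8 D7 98 F0 A9 BD B9 E2 90 91 E2 87 B8 E0 B8 AB E2 82 BC E6 B4 84 59.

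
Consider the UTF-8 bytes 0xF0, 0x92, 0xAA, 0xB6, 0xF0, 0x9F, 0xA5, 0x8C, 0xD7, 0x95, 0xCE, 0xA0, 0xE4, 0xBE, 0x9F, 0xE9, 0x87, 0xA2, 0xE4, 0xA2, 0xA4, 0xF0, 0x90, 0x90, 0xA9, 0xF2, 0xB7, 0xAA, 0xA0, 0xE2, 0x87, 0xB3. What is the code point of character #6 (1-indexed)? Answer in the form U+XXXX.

Offset 0: leading byte 0xF0 = 11110000 → 4-byte char #1 = F0 92 AA B6.
Offset 4: leading byte 0xF0 = 11110000 → 4-byte char #2 = F0 9F A5 8C.
Offset 8: leading byte 0xD7 = 11010111 → 2-byte char #3 = D7 95.
Offset 10: leading byte 0xCE = 11001110 → 2-byte char #4 = CE A0.
Offset 12: leading byte 0xE4 = 11100100 → 3-byte char #5 = E4 BE 9F.
Offset 15: leading byte 0xE9 = 11101001 → 3-byte char #6 = E9 87 A2.
Leading byte 0xE9 = 11101001 matches 1110xxxx → 3-byte sequence.
Byte 1: 0xE9 = 11101001, payload 1001 (4 bits).
Byte 2: 0x87 = 10000111 (10xxxxxx ✓), payload 000111.
Byte 3: 0xA2 = 10100010 (10xxxxxx ✓), payload 100010.
Concatenate: 1001000111100010 = 0x91E2 (16 bits → U+91E2).

U+91E2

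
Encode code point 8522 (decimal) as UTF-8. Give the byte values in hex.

U+214A = 0x214A = 8522 decimal. In range U+0800–U+FFFF → 3-byte form: 1110xxxx 10xxxxxx 10xxxxxx.
Binary (16 bits): 0010000101001010.
Split 4+6+6: 0010 | 000101 | 001010.
Byte 1: 11100010 = 0xE2.
Byte 2: 10000101 = 0x85.
Byte 3: 10001010 = 0x8A.

E2 85 8A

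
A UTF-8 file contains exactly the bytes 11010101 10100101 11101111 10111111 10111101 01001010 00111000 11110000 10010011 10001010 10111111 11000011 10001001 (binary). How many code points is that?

Byte at offset 0: 0xD5 = 11010101 → 2-byte char (#1). Advance 2.
Byte at offset 2: 0xEF = 11101111 → 3-byte char (#2). Advance 3.
Byte at offset 5: 0x4A = 01001010 → 1-byte char (#3). Advance 1.
Byte at offset 6: 0x38 = 00111000 → 1-byte char (#4). Advance 1.
Byte at offset 7: 0xF0 = 11110000 → 4-byte char (#5). Advance 4.
Byte at offset 11: 0xC3 = 11000011 → 2-byte char (#6). Advance 2.
Reached end at offset 13 after 6 code points.

6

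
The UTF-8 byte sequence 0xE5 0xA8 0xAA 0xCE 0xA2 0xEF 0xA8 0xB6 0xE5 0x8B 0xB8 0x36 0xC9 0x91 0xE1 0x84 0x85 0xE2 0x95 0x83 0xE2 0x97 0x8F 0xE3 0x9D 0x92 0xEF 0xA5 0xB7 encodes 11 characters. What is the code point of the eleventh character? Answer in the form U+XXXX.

U+F977

Offset 0: leading byte 0xE5 = 11100101 → 3-byte char #1 = E5 A8 AA.
Offset 3: leading byte 0xCE = 11001110 → 2-byte char #2 = CE A2.
Offset 5: leading byte 0xEF = 11101111 → 3-byte char #3 = EF A8 B6.
Offset 8: leading byte 0xE5 = 11100101 → 3-byte char #4 = E5 8B B8.
Offset 11: leading byte 0x36 = 00110110 → 1-byte char #5 = 36.
Offset 12: leading byte 0xC9 = 11001001 → 2-byte char #6 = C9 91.
Offset 14: leading byte 0xE1 = 11100001 → 3-byte char #7 = E1 84 85.
Offset 17: leading byte 0xE2 = 11100010 → 3-byte char #8 = E2 95 83.
Offset 20: leading byte 0xE2 = 11100010 → 3-byte char #9 = E2 97 8F.
Offset 23: leading byte 0xE3 = 11100011 → 3-byte char #10 = E3 9D 92.
Offset 26: leading byte 0xEF = 11101111 → 3-byte char #11 = EF A5 B7.
Leading byte 0xEF = 11101111 matches 1110xxxx → 3-byte sequence.
Byte 1: 0xEF = 11101111, payload 1111 (4 bits).
Byte 2: 0xA5 = 10100101 (10xxxxxx ✓), payload 100101.
Byte 3: 0xB7 = 10110111 (10xxxxxx ✓), payload 110111.
Concatenate: 1111100101110111 = 0xF977 (16 bits → U+F977).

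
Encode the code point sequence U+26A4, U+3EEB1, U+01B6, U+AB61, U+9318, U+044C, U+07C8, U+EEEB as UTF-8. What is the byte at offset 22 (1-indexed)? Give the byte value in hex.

0xAB

1-indexed offset 22 is 0-indexed offset 21.
U+26A4 → 3-byte form E2 9A A4 at offsets 0–2.
U+3EEB1 → 4-byte form F0 BE BA B1 at offsets 3–6.
U+01B6 → 2-byte form C6 B6 at offsets 7–8.
U+AB61 → 3-byte form EA AD A1 at offsets 9–11.
U+9318 → 3-byte form E9 8C 98 at offsets 12–14.
U+044C → 2-byte form D1 8C at offsets 15–16.
U+07C8 → 2-byte form DF 88 at offsets 17–18.
U+EEEB → 3-byte form EE BB AB at offsets 19–21.
Offset 21 falls in char 8's range; it's byte 3 of EE BB AB = 0xAB.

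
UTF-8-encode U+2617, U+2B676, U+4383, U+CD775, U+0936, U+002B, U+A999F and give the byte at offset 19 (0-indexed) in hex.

0xA9

U+2617 → 3-byte form E2 98 97 at offsets 0–2.
U+2B676 → 4-byte form F0 AB 99 B6 at offsets 3–6.
U+4383 → 3-byte form E4 8E 83 at offsets 7–9.
U+CD775 → 4-byte form F3 8D 9D B5 at offsets 10–13.
U+0936 → 3-byte form E0 A4 B6 at offsets 14–16.
U+002B → 1-byte form 2B at offsets 17–17.
U+A999F → 4-byte form F2 A9 A6 9F at offsets 18–21.
Offset 19 falls in char 7's range; it's byte 2 of F2 A9 A6 9F = 0xA9.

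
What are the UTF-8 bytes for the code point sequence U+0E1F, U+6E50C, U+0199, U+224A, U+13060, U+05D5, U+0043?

U+0E1F: 3-byte form → E0 B8 9F.
U+6E50C: 4-byte form → F1 AE 94 8C.
U+0199: 2-byte form → C6 99.
U+224A: 3-byte form → E2 89 8A.
U+13060: 4-byte form → F0 93 81 A0.
U+05D5: 2-byte form → D7 95.
U+0043: 1-byte form → 43.
Concatenated (19 bytes): E0 B8 9F F1 AE 94 8C C6 99 E2 89 8A F0 93 81 A0 D7 95 43.

E0 B8 9F F1 AE 94 8C C6 99 E2 89 8A F0 93 81 A0 D7 95 43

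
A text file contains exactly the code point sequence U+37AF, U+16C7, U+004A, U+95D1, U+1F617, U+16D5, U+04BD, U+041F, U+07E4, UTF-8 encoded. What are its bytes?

E3 9E AF E1 9B 87 4A E9 97 91 F0 9F 98 97 E1 9B 95 D2 BD D0 9F DF A4

U+37AF: 3-byte form → E3 9E AF.
U+16C7: 3-byte form → E1 9B 87.
U+004A: 1-byte form → 4A.
U+95D1: 3-byte form → E9 97 91.
U+1F617: 4-byte form → F0 9F 98 97.
U+16D5: 3-byte form → E1 9B 95.
U+04BD: 2-byte form → D2 BD.
U+041F: 2-byte form → D0 9F.
U+07E4: 2-byte form → DF A4.
Concatenated (23 bytes): E3 9E AF E1 9B 87 4A E9 97 91 F0 9F 98 97 E1 9B 95 D2 BD D0 9F DF A4.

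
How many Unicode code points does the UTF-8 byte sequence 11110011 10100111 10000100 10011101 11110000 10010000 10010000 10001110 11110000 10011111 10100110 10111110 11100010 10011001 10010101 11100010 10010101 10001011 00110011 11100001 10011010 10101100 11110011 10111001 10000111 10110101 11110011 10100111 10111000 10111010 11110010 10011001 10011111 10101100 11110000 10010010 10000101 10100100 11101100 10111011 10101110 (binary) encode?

12

Byte at offset 0: 0xF3 = 11110011 → 4-byte char (#1). Advance 4.
Byte at offset 4: 0xF0 = 11110000 → 4-byte char (#2). Advance 4.
Byte at offset 8: 0xF0 = 11110000 → 4-byte char (#3). Advance 4.
Byte at offset 12: 0xE2 = 11100010 → 3-byte char (#4). Advance 3.
Byte at offset 15: 0xE2 = 11100010 → 3-byte char (#5). Advance 3.
Byte at offset 18: 0x33 = 00110011 → 1-byte char (#6). Advance 1.
Byte at offset 19: 0xE1 = 11100001 → 3-byte char (#7). Advance 3.
Byte at offset 22: 0xF3 = 11110011 → 4-byte char (#8). Advance 4.
Byte at offset 26: 0xF3 = 11110011 → 4-byte char (#9). Advance 4.
Byte at offset 30: 0xF2 = 11110010 → 4-byte char (#10). Advance 4.
Byte at offset 34: 0xF0 = 11110000 → 4-byte char (#11). Advance 4.
Byte at offset 38: 0xEC = 11101100 → 3-byte char (#12). Advance 3.
Reached end at offset 41 after 12 code points.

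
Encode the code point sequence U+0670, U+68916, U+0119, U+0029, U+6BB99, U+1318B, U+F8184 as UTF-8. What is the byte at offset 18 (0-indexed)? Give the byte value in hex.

0xB8

U+0670 → 2-byte form D9 B0 at offsets 0–1.
U+68916 → 4-byte form F1 A8 A4 96 at offsets 2–5.
U+0119 → 2-byte form C4 99 at offsets 6–7.
U+0029 → 1-byte form 29 at offsets 8–8.
U+6BB99 → 4-byte form F1 AB AE 99 at offsets 9–12.
U+1318B → 4-byte form F0 93 86 8B at offsets 13–16.
U+F8184 → 4-byte form F3 B8 86 84 at offsets 17–20.
Offset 18 falls in char 7's range; it's byte 2 of F3 B8 86 84 = 0xB8.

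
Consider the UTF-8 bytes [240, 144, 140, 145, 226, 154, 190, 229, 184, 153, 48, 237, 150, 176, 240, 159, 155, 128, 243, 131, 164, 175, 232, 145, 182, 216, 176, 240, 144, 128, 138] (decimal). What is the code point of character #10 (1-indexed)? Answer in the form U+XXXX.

Offset 0: leading byte 0xF0 = 11110000 → 4-byte char #1 = F0 90 8C 91.
Offset 4: leading byte 0xE2 = 11100010 → 3-byte char #2 = E2 9A BE.
Offset 7: leading byte 0xE5 = 11100101 → 3-byte char #3 = E5 B8 99.
Offset 10: leading byte 0x30 = 00110000 → 1-byte char #4 = 30.
Offset 11: leading byte 0xED = 11101101 → 3-byte char #5 = ED 96 B0.
Offset 14: leading byte 0xF0 = 11110000 → 4-byte char #6 = F0 9F 9B 80.
Offset 18: leading byte 0xF3 = 11110011 → 4-byte char #7 = F3 83 A4 AF.
Offset 22: leading byte 0xE8 = 11101000 → 3-byte char #8 = E8 91 B6.
Offset 25: leading byte 0xD8 = 11011000 → 2-byte char #9 = D8 B0.
Offset 27: leading byte 0xF0 = 11110000 → 4-byte char #10 = F0 90 80 8A.
Leading byte 0xF0 = 11110000 matches 11110xxx → 4-byte sequence.
Byte 1: 0xF0 = 11110000, payload 000 (3 bits).
Byte 2: 0x90 = 10010000 (10xxxxxx ✓), payload 010000.
Byte 3: 0x80 = 10000000 (10xxxxxx ✓), payload 000000.
Byte 4: 0x8A = 10001010 (10xxxxxx ✓), payload 001010.
Concatenate: 000010000000000001010 = 0x1000A (21 bits → U+1000A).

U+1000A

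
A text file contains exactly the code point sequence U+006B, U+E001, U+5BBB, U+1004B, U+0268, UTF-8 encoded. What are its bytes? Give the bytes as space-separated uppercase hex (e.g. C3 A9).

6B EE 80 81 E5 AE BB F0 90 81 8B C9 A8

U+006B: 1-byte form → 6B.
U+E001: 3-byte form → EE 80 81.
U+5BBB: 3-byte form → E5 AE BB.
U+1004B: 4-byte form → F0 90 81 8B.
U+0268: 2-byte form → C9 A8.
Concatenated (13 bytes): 6B EE 80 81 E5 AE BB F0 90 81 8B C9 A8.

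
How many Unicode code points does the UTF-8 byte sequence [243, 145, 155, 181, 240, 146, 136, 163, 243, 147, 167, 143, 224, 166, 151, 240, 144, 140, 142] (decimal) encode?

5

Byte at offset 0: 0xF3 = 11110011 → 4-byte char (#1). Advance 4.
Byte at offset 4: 0xF0 = 11110000 → 4-byte char (#2). Advance 4.
Byte at offset 8: 0xF3 = 11110011 → 4-byte char (#3). Advance 4.
Byte at offset 12: 0xE0 = 11100000 → 3-byte char (#4). Advance 3.
Byte at offset 15: 0xF0 = 11110000 → 4-byte char (#5). Advance 4.
Reached end at offset 19 after 5 code points.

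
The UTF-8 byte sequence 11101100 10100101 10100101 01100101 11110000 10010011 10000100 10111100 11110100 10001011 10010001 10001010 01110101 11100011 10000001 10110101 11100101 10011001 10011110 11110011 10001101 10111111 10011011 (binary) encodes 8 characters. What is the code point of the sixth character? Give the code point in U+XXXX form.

Offset 0: leading byte 0xEC = 11101100 → 3-byte char #1 = EC A5 A5.
Offset 3: leading byte 0x65 = 01100101 → 1-byte char #2 = 65.
Offset 4: leading byte 0xF0 = 11110000 → 4-byte char #3 = F0 93 84 BC.
Offset 8: leading byte 0xF4 = 11110100 → 4-byte char #4 = F4 8B 91 8A.
Offset 12: leading byte 0x75 = 01110101 → 1-byte char #5 = 75.
Offset 13: leading byte 0xE3 = 11100011 → 3-byte char #6 = E3 81 B5.
Leading byte 0xE3 = 11100011 matches 1110xxxx → 3-byte sequence.
Byte 1: 0xE3 = 11100011, payload 0011 (4 bits).
Byte 2: 0x81 = 10000001 (10xxxxxx ✓), payload 000001.
Byte 3: 0xB5 = 10110101 (10xxxxxx ✓), payload 110101.
Concatenate: 0011000001110101 = 0x3075 (16 bits → U+3075).

U+3075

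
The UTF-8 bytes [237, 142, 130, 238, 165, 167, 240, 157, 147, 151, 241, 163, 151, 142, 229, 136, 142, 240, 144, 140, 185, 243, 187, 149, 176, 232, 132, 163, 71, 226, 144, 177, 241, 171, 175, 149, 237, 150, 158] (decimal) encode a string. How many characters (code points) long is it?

Byte at offset 0: 0xED = 11101101 → 3-byte char (#1). Advance 3.
Byte at offset 3: 0xEE = 11101110 → 3-byte char (#2). Advance 3.
Byte at offset 6: 0xF0 = 11110000 → 4-byte char (#3). Advance 4.
Byte at offset 10: 0xF1 = 11110001 → 4-byte char (#4). Advance 4.
Byte at offset 14: 0xE5 = 11100101 → 3-byte char (#5). Advance 3.
Byte at offset 17: 0xF0 = 11110000 → 4-byte char (#6). Advance 4.
Byte at offset 21: 0xF3 = 11110011 → 4-byte char (#7). Advance 4.
Byte at offset 25: 0xE8 = 11101000 → 3-byte char (#8). Advance 3.
Byte at offset 28: 0x47 = 01000111 → 1-byte char (#9). Advance 1.
Byte at offset 29: 0xE2 = 11100010 → 3-byte char (#10). Advance 3.
Byte at offset 32: 0xF1 = 11110001 → 4-byte char (#11). Advance 4.
Byte at offset 36: 0xED = 11101101 → 3-byte char (#12). Advance 3.
Reached end at offset 39 after 12 code points.

12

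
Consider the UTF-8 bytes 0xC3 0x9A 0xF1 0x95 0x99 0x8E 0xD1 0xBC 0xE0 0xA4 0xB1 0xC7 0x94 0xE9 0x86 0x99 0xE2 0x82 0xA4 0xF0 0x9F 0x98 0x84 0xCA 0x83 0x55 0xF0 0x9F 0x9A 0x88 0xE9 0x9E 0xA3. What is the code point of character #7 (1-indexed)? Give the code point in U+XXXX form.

Offset 0: leading byte 0xC3 = 11000011 → 2-byte char #1 = C3 9A.
Offset 2: leading byte 0xF1 = 11110001 → 4-byte char #2 = F1 95 99 8E.
Offset 6: leading byte 0xD1 = 11010001 → 2-byte char #3 = D1 BC.
Offset 8: leading byte 0xE0 = 11100000 → 3-byte char #4 = E0 A4 B1.
Offset 11: leading byte 0xC7 = 11000111 → 2-byte char #5 = C7 94.
Offset 13: leading byte 0xE9 = 11101001 → 3-byte char #6 = E9 86 99.
Offset 16: leading byte 0xE2 = 11100010 → 3-byte char #7 = E2 82 A4.
Leading byte 0xE2 = 11100010 matches 1110xxxx → 3-byte sequence.
Byte 1: 0xE2 = 11100010, payload 0010 (4 bits).
Byte 2: 0x82 = 10000010 (10xxxxxx ✓), payload 000010.
Byte 3: 0xA4 = 10100100 (10xxxxxx ✓), payload 100100.
Concatenate: 0010000010100100 = 0x20A4 (16 bits → U+20A4).

U+20A4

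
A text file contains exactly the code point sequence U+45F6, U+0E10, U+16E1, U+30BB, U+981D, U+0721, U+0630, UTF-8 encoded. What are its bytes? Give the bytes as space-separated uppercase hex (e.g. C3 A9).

U+45F6: 3-byte form → E4 97 B6.
U+0E10: 3-byte form → E0 B8 90.
U+16E1: 3-byte form → E1 9B A1.
U+30BB: 3-byte form → E3 82 BB.
U+981D: 3-byte form → E9 A0 9D.
U+0721: 2-byte form → DC A1.
U+0630: 2-byte form → D8 B0.
Concatenated (19 bytes): E4 97 B6 E0 B8 90 E1 9B A1 E3 82 BB E9 A0 9D DC A1 D8 B0.

E4 97 B6 E0 B8 90 E1 9B A1 E3 82 BB E9 A0 9D DC A1 D8 B0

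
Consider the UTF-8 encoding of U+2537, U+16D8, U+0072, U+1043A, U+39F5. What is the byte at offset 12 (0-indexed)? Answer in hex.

U+2537 → 3-byte form E2 94 B7 at offsets 0–2.
U+16D8 → 3-byte form E1 9B 98 at offsets 3–5.
U+0072 → 1-byte form 72 at offsets 6–6.
U+1043A → 4-byte form F0 90 90 BA at offsets 7–10.
U+39F5 → 3-byte form E3 A7 B5 at offsets 11–13.
Offset 12 falls in char 5's range; it's byte 2 of E3 A7 B5 = 0xA7.

0xA7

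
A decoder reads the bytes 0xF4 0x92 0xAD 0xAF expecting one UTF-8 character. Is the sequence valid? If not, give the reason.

invalid (encodes a value above U+10FFFF)

Leading byte 0xF4 = 11110100 → 4-byte form.
Payload = 0x112B6F, which exceeds U+10FFFF, the maximum Unicode code point. (Leading bytes F5–FF, or F4 followed by ≥ 0x90, are invalid.)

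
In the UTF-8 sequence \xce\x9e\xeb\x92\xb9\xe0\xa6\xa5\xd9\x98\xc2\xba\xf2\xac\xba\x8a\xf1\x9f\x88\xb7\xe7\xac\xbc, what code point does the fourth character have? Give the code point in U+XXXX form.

U+0658

Offset 0: leading byte 0xCE = 11001110 → 2-byte char #1 = CE 9E.
Offset 2: leading byte 0xEB = 11101011 → 3-byte char #2 = EB 92 B9.
Offset 5: leading byte 0xE0 = 11100000 → 3-byte char #3 = E0 A6 A5.
Offset 8: leading byte 0xD9 = 11011001 → 2-byte char #4 = D9 98.
Leading byte 0xD9 = 11011001 matches 110xxxxx → 2-byte sequence.
Byte 1: 0xD9 = 11011001, payload 11001 (5 bits).
Byte 2: 0x98 = 10011000 (10xxxxxx ✓), payload 011000.
Concatenate: 11001011000 = 0x658 (11 bits → U+0658).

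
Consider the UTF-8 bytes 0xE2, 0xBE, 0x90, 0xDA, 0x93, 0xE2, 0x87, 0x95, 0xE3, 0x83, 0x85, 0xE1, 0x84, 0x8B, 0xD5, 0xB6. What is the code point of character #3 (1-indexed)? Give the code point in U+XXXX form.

U+21D5

Offset 0: leading byte 0xE2 = 11100010 → 3-byte char #1 = E2 BE 90.
Offset 3: leading byte 0xDA = 11011010 → 2-byte char #2 = DA 93.
Offset 5: leading byte 0xE2 = 11100010 → 3-byte char #3 = E2 87 95.
Leading byte 0xE2 = 11100010 matches 1110xxxx → 3-byte sequence.
Byte 1: 0xE2 = 11100010, payload 0010 (4 bits).
Byte 2: 0x87 = 10000111 (10xxxxxx ✓), payload 000111.
Byte 3: 0x95 = 10010101 (10xxxxxx ✓), payload 010101.
Concatenate: 0010000111010101 = 0x21D5 (16 bits → U+21D5).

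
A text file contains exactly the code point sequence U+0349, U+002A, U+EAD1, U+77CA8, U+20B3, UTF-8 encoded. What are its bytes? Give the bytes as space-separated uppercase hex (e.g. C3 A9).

CD 89 2A EE AB 91 F1 B7 B2 A8 E2 82 B3

U+0349: 2-byte form → CD 89.
U+002A: 1-byte form → 2A.
U+EAD1: 3-byte form → EE AB 91.
U+77CA8: 4-byte form → F1 B7 B2 A8.
U+20B3: 3-byte form → E2 82 B3.
Concatenated (13 bytes): CD 89 2A EE AB 91 F1 B7 B2 A8 E2 82 B3.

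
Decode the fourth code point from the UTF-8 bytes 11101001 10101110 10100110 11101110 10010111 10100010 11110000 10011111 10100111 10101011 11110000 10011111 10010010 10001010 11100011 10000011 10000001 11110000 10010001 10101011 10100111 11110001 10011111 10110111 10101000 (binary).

Offset 0: leading byte 0xE9 = 11101001 → 3-byte char #1 = E9 AE A6.
Offset 3: leading byte 0xEE = 11101110 → 3-byte char #2 = EE 97 A2.
Offset 6: leading byte 0xF0 = 11110000 → 4-byte char #3 = F0 9F A7 AB.
Offset 10: leading byte 0xF0 = 11110000 → 4-byte char #4 = F0 9F 92 8A.
Leading byte 0xF0 = 11110000 matches 11110xxx → 4-byte sequence.
Byte 1: 0xF0 = 11110000, payload 000 (3 bits).
Byte 2: 0x9F = 10011111 (10xxxxxx ✓), payload 011111.
Byte 3: 0x92 = 10010010 (10xxxxxx ✓), payload 010010.
Byte 4: 0x8A = 10001010 (10xxxxxx ✓), payload 001010.
Concatenate: 000011111010010001010 = 0x1F48A (21 bits → U+1F48A).

U+1F48A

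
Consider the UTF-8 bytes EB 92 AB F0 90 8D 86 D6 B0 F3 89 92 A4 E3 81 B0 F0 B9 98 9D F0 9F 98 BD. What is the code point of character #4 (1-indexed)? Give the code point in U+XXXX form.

Offset 0: leading byte 0xEB = 11101011 → 3-byte char #1 = EB 92 AB.
Offset 3: leading byte 0xF0 = 11110000 → 4-byte char #2 = F0 90 8D 86.
Offset 7: leading byte 0xD6 = 11010110 → 2-byte char #3 = D6 B0.
Offset 9: leading byte 0xF3 = 11110011 → 4-byte char #4 = F3 89 92 A4.
Leading byte 0xF3 = 11110011 matches 11110xxx → 4-byte sequence.
Byte 1: 0xF3 = 11110011, payload 011 (3 bits).
Byte 2: 0x89 = 10001001 (10xxxxxx ✓), payload 001001.
Byte 3: 0x92 = 10010010 (10xxxxxx ✓), payload 010010.
Byte 4: 0xA4 = 10100100 (10xxxxxx ✓), payload 100100.
Concatenate: 011001001010010100100 = 0xC94A4 (21 bits → U+C94A4).

U+C94A4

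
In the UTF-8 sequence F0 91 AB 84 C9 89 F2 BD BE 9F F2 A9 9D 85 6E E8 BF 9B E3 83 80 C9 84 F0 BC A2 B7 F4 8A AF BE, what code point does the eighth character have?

Offset 0: leading byte 0xF0 = 11110000 → 4-byte char #1 = F0 91 AB 84.
Offset 4: leading byte 0xC9 = 11001001 → 2-byte char #2 = C9 89.
Offset 6: leading byte 0xF2 = 11110010 → 4-byte char #3 = F2 BD BE 9F.
Offset 10: leading byte 0xF2 = 11110010 → 4-byte char #4 = F2 A9 9D 85.
Offset 14: leading byte 0x6E = 01101110 → 1-byte char #5 = 6E.
Offset 15: leading byte 0xE8 = 11101000 → 3-byte char #6 = E8 BF 9B.
Offset 18: leading byte 0xE3 = 11100011 → 3-byte char #7 = E3 83 80.
Offset 21: leading byte 0xC9 = 11001001 → 2-byte char #8 = C9 84.
Leading byte 0xC9 = 11001001 matches 110xxxxx → 2-byte sequence.
Byte 1: 0xC9 = 11001001, payload 01001 (5 bits).
Byte 2: 0x84 = 10000100 (10xxxxxx ✓), payload 000100.
Concatenate: 01001000100 = 0x244 (11 bits → U+0244).

U+0244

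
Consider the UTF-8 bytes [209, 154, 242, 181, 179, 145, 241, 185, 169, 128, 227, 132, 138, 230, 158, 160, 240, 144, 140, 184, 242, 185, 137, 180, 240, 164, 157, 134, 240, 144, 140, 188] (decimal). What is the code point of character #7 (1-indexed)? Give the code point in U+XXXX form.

U+B9274

Offset 0: leading byte 0xD1 = 11010001 → 2-byte char #1 = D1 9A.
Offset 2: leading byte 0xF2 = 11110010 → 4-byte char #2 = F2 B5 B3 91.
Offset 6: leading byte 0xF1 = 11110001 → 4-byte char #3 = F1 B9 A9 80.
Offset 10: leading byte 0xE3 = 11100011 → 3-byte char #4 = E3 84 8A.
Offset 13: leading byte 0xE6 = 11100110 → 3-byte char #5 = E6 9E A0.
Offset 16: leading byte 0xF0 = 11110000 → 4-byte char #6 = F0 90 8C B8.
Offset 20: leading byte 0xF2 = 11110010 → 4-byte char #7 = F2 B9 89 B4.
Leading byte 0xF2 = 11110010 matches 11110xxx → 4-byte sequence.
Byte 1: 0xF2 = 11110010, payload 010 (3 bits).
Byte 2: 0xB9 = 10111001 (10xxxxxx ✓), payload 111001.
Byte 3: 0x89 = 10001001 (10xxxxxx ✓), payload 001001.
Byte 4: 0xB4 = 10110100 (10xxxxxx ✓), payload 110100.
Concatenate: 010111001001001110100 = 0xB9274 (21 bits → U+B9274).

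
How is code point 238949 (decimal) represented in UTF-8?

U+3A565 = 0x3A565 = 238949 decimal. In range U+10000–U+10FFFF → 4-byte form: 11110xxx 10xxxxxx 10xxxxxx 10xxxxxx.
Binary (21 bits): 000111010010101100101.
Split 3+6+6+6: 000 | 111010 | 010101 | 100101.
Byte 1: 11110000 = 0xF0.
Byte 2: 10111010 = 0xBA.
Byte 3: 10010101 = 0x95.
Byte 4: 10100101 = 0xA5.

F0 BA 95 A5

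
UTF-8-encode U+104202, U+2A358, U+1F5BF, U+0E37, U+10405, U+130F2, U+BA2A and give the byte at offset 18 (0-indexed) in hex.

0x85

U+104202 → 4-byte form F4 84 88 82 at offsets 0–3.
U+2A358 → 4-byte form F0 AA 8D 98 at offsets 4–7.
U+1F5BF → 4-byte form F0 9F 96 BF at offsets 8–11.
U+0E37 → 3-byte form E0 B8 B7 at offsets 12–14.
U+10405 → 4-byte form F0 90 90 85 at offsets 15–18.
Offset 18 falls in char 5's range; it's byte 4 of F0 90 90 85 = 0x85.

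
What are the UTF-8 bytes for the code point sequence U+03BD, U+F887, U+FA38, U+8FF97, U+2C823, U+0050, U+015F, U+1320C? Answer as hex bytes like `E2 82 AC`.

U+03BD: 2-byte form → CE BD.
U+F887: 3-byte form → EF A2 87.
U+FA38: 3-byte form → EF A8 B8.
U+8FF97: 4-byte form → F2 8F BE 97.
U+2C823: 4-byte form → F0 AC A0 A3.
U+0050: 1-byte form → 50.
U+015F: 2-byte form → C5 9F.
U+1320C: 4-byte form → F0 93 88 8C.
Concatenated (23 bytes): CE BD EF A2 87 EF A8 B8 F2 8F BE 97 F0 AC A0 A3 50 C5 9F F0 93 88 8C.

CE BD EF A2 87 EF A8 B8 F2 8F BE 97 F0 AC A0 A3 50 C5 9F F0 93 88 8C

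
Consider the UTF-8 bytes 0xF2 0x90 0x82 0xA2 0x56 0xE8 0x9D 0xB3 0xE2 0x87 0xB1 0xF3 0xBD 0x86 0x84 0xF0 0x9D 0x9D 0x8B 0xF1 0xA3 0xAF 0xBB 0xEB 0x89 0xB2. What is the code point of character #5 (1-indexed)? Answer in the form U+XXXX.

Offset 0: leading byte 0xF2 = 11110010 → 4-byte char #1 = F2 90 82 A2.
Offset 4: leading byte 0x56 = 01010110 → 1-byte char #2 = 56.
Offset 5: leading byte 0xE8 = 11101000 → 3-byte char #3 = E8 9D B3.
Offset 8: leading byte 0xE2 = 11100010 → 3-byte char #4 = E2 87 B1.
Offset 11: leading byte 0xF3 = 11110011 → 4-byte char #5 = F3 BD 86 84.
Leading byte 0xF3 = 11110011 matches 11110xxx → 4-byte sequence.
Byte 1: 0xF3 = 11110011, payload 011 (3 bits).
Byte 2: 0xBD = 10111101 (10xxxxxx ✓), payload 111101.
Byte 3: 0x86 = 10000110 (10xxxxxx ✓), payload 000110.
Byte 4: 0x84 = 10000100 (10xxxxxx ✓), payload 000100.
Concatenate: 011111101000110000100 = 0xFD184 (21 bits → U+FD184).

U+FD184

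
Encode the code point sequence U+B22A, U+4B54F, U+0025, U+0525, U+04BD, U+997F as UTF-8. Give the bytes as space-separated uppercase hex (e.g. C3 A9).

U+B22A: 3-byte form → EB 88 AA.
U+4B54F: 4-byte form → F1 8B 95 8F.
U+0025: 1-byte form → 25.
U+0525: 2-byte form → D4 A5.
U+04BD: 2-byte form → D2 BD.
U+997F: 3-byte form → E9 A5 BF.
Concatenated (15 bytes): EB 88 AA F1 8B 95 8F 25 D4 A5 D2 BD E9 A5 BF.

EB 88 AA F1 8B 95 8F 25 D4 A5 D2 BD E9 A5 BF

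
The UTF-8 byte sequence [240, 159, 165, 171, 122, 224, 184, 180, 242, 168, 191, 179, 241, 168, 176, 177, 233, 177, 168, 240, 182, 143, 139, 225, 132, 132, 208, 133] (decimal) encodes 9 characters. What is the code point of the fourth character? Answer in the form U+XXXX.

Offset 0: leading byte 0xF0 = 11110000 → 4-byte char #1 = F0 9F A5 AB.
Offset 4: leading byte 0x7A = 01111010 → 1-byte char #2 = 7A.
Offset 5: leading byte 0xE0 = 11100000 → 3-byte char #3 = E0 B8 B4.
Offset 8: leading byte 0xF2 = 11110010 → 4-byte char #4 = F2 A8 BF B3.
Leading byte 0xF2 = 11110010 matches 11110xxx → 4-byte sequence.
Byte 1: 0xF2 = 11110010, payload 010 (3 bits).
Byte 2: 0xA8 = 10101000 (10xxxxxx ✓), payload 101000.
Byte 3: 0xBF = 10111111 (10xxxxxx ✓), payload 111111.
Byte 4: 0xB3 = 10110011 (10xxxxxx ✓), payload 110011.
Concatenate: 010101000111111110011 = 0xA8FF3 (21 bits → U+A8FF3).

U+A8FF3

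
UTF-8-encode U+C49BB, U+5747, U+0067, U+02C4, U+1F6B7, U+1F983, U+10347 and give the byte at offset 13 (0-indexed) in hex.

0xB7

U+C49BB → 4-byte form F3 84 A6 BB at offsets 0–3.
U+5747 → 3-byte form E5 9D 87 at offsets 4–6.
U+0067 → 1-byte form 67 at offsets 7–7.
U+02C4 → 2-byte form CB 84 at offsets 8–9.
U+1F6B7 → 4-byte form F0 9F 9A B7 at offsets 10–13.
Offset 13 falls in char 5's range; it's byte 4 of F0 9F 9A B7 = 0xB7.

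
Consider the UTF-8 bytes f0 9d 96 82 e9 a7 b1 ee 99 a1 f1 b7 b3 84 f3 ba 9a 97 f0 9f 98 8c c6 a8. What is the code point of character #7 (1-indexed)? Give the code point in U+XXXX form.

Offset 0: leading byte 0xF0 = 11110000 → 4-byte char #1 = F0 9D 96 82.
Offset 4: leading byte 0xE9 = 11101001 → 3-byte char #2 = E9 A7 B1.
Offset 7: leading byte 0xEE = 11101110 → 3-byte char #3 = EE 99 A1.
Offset 10: leading byte 0xF1 = 11110001 → 4-byte char #4 = F1 B7 B3 84.
Offset 14: leading byte 0xF3 = 11110011 → 4-byte char #5 = F3 BA 9A 97.
Offset 18: leading byte 0xF0 = 11110000 → 4-byte char #6 = F0 9F 98 8C.
Offset 22: leading byte 0xC6 = 11000110 → 2-byte char #7 = C6 A8.
Leading byte 0xC6 = 11000110 matches 110xxxxx → 2-byte sequence.
Byte 1: 0xC6 = 11000110, payload 00110 (5 bits).
Byte 2: 0xA8 = 10101000 (10xxxxxx ✓), payload 101000.
Concatenate: 00110101000 = 0x1A8 (11 bits → U+01A8).

U+01A8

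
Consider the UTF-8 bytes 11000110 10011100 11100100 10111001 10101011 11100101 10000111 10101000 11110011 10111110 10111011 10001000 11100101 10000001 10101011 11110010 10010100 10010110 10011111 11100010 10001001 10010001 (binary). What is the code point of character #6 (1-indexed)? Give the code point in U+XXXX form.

U+9459F

Offset 0: leading byte 0xC6 = 11000110 → 2-byte char #1 = C6 9C.
Offset 2: leading byte 0xE4 = 11100100 → 3-byte char #2 = E4 B9 AB.
Offset 5: leading byte 0xE5 = 11100101 → 3-byte char #3 = E5 87 A8.
Offset 8: leading byte 0xF3 = 11110011 → 4-byte char #4 = F3 BE BB 88.
Offset 12: leading byte 0xE5 = 11100101 → 3-byte char #5 = E5 81 AB.
Offset 15: leading byte 0xF2 = 11110010 → 4-byte char #6 = F2 94 96 9F.
Leading byte 0xF2 = 11110010 matches 11110xxx → 4-byte sequence.
Byte 1: 0xF2 = 11110010, payload 010 (3 bits).
Byte 2: 0x94 = 10010100 (10xxxxxx ✓), payload 010100.
Byte 3: 0x96 = 10010110 (10xxxxxx ✓), payload 010110.
Byte 4: 0x9F = 10011111 (10xxxxxx ✓), payload 011111.
Concatenate: 010010100010110011111 = 0x9459F (21 bits → U+9459F).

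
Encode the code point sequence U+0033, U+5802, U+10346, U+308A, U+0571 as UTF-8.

33 E5 A0 82 F0 90 8D 86 E3 82 8A D5 B1

U+0033: 1-byte form → 33.
U+5802: 3-byte form → E5 A0 82.
U+10346: 4-byte form → F0 90 8D 86.
U+308A: 3-byte form → E3 82 8A.
U+0571: 2-byte form → D5 B1.
Concatenated (13 bytes): 33 E5 A0 82 F0 90 8D 86 E3 82 8A D5 B1.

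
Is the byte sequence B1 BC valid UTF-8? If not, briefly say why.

Byte 0xB1 = 10110001 has the form 10xxxxxx — a continuation byte — but there is no preceding leading byte.

invalid (continuation byte with no leading byte)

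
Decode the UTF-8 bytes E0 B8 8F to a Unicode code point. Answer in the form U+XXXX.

Leading byte 0xE0 = 11100000 matches 1110xxxx → 3-byte sequence.
Byte 1: 0xE0 = 11100000, payload 0000 (4 bits).
Byte 2: 0xB8 = 10111000 (10xxxxxx ✓), payload 111000.
Byte 3: 0x8F = 10001111 (10xxxxxx ✓), payload 001111.
Concatenate: 0000111000001111 = 0xE0F (16 bits → U+0E0F).

U+0E0F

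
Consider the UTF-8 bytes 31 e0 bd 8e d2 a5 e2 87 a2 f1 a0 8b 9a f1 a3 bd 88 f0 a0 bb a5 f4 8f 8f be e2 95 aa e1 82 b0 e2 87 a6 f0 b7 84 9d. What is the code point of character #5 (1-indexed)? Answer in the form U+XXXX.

Offset 0: leading byte 0x31 = 00110001 → 1-byte char #1 = 31.
Offset 1: leading byte 0xE0 = 11100000 → 3-byte char #2 = E0 BD 8E.
Offset 4: leading byte 0xD2 = 11010010 → 2-byte char #3 = D2 A5.
Offset 6: leading byte 0xE2 = 11100010 → 3-byte char #4 = E2 87 A2.
Offset 9: leading byte 0xF1 = 11110001 → 4-byte char #5 = F1 A0 8B 9A.
Leading byte 0xF1 = 11110001 matches 11110xxx → 4-byte sequence.
Byte 1: 0xF1 = 11110001, payload 001 (3 bits).
Byte 2: 0xA0 = 10100000 (10xxxxxx ✓), payload 100000.
Byte 3: 0x8B = 10001011 (10xxxxxx ✓), payload 001011.
Byte 4: 0x9A = 10011010 (10xxxxxx ✓), payload 011010.
Concatenate: 001100000001011011010 = 0x602DA (21 bits → U+602DA).

U+602DA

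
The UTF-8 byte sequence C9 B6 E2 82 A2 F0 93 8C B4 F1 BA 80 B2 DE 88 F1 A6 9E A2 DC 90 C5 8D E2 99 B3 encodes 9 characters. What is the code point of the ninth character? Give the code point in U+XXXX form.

U+2673

Offset 0: leading byte 0xC9 = 11001001 → 2-byte char #1 = C9 B6.
Offset 2: leading byte 0xE2 = 11100010 → 3-byte char #2 = E2 82 A2.
Offset 5: leading byte 0xF0 = 11110000 → 4-byte char #3 = F0 93 8C B4.
Offset 9: leading byte 0xF1 = 11110001 → 4-byte char #4 = F1 BA 80 B2.
Offset 13: leading byte 0xDE = 11011110 → 2-byte char #5 = DE 88.
Offset 15: leading byte 0xF1 = 11110001 → 4-byte char #6 = F1 A6 9E A2.
Offset 19: leading byte 0xDC = 11011100 → 2-byte char #7 = DC 90.
Offset 21: leading byte 0xC5 = 11000101 → 2-byte char #8 = C5 8D.
Offset 23: leading byte 0xE2 = 11100010 → 3-byte char #9 = E2 99 B3.
Leading byte 0xE2 = 11100010 matches 1110xxxx → 3-byte sequence.
Byte 1: 0xE2 = 11100010, payload 0010 (4 bits).
Byte 2: 0x99 = 10011001 (10xxxxxx ✓), payload 011001.
Byte 3: 0xB3 = 10110011 (10xxxxxx ✓), payload 110011.
Concatenate: 0010011001110011 = 0x2673 (16 bits → U+2673).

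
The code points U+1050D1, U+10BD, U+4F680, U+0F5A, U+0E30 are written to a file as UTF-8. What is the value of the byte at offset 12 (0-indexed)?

U+1050D1 → 4-byte form F4 85 83 91 at offsets 0–3.
U+10BD → 3-byte form E1 82 BD at offsets 4–6.
U+4F680 → 4-byte form F1 8F 9A 80 at offsets 7–10.
U+0F5A → 3-byte form E0 BD 9A at offsets 11–13.
Offset 12 falls in char 4's range; it's byte 2 of E0 BD 9A = 0xBD.

0xBD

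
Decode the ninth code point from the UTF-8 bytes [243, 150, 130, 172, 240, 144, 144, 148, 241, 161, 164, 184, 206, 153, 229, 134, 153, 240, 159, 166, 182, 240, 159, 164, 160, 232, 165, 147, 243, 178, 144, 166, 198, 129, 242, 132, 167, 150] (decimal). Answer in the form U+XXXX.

Offset 0: leading byte 0xF3 = 11110011 → 4-byte char #1 = F3 96 82 AC.
Offset 4: leading byte 0xF0 = 11110000 → 4-byte char #2 = F0 90 90 94.
Offset 8: leading byte 0xF1 = 11110001 → 4-byte char #3 = F1 A1 A4 B8.
Offset 12: leading byte 0xCE = 11001110 → 2-byte char #4 = CE 99.
Offset 14: leading byte 0xE5 = 11100101 → 3-byte char #5 = E5 86 99.
Offset 17: leading byte 0xF0 = 11110000 → 4-byte char #6 = F0 9F A6 B6.
Offset 21: leading byte 0xF0 = 11110000 → 4-byte char #7 = F0 9F A4 A0.
Offset 25: leading byte 0xE8 = 11101000 → 3-byte char #8 = E8 A5 93.
Offset 28: leading byte 0xF3 = 11110011 → 4-byte char #9 = F3 B2 90 A6.
Leading byte 0xF3 = 11110011 matches 11110xxx → 4-byte sequence.
Byte 1: 0xF3 = 11110011, payload 011 (3 bits).
Byte 2: 0xB2 = 10110010 (10xxxxxx ✓), payload 110010.
Byte 3: 0x90 = 10010000 (10xxxxxx ✓), payload 010000.
Byte 4: 0xA6 = 10100110 (10xxxxxx ✓), payload 100110.
Concatenate: 011110010010000100110 = 0xF2426 (21 bits → U+F2426).

U+F2426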